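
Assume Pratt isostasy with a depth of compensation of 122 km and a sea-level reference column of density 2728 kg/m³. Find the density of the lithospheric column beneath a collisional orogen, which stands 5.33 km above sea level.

2610 kg/m³

Pratt balance: ρ_ref D = ρ (D + h).
ρ = ρ_ref D/(D + h) = 2728 × 122 km/(122 km + 5.33 km) = 2610 kg/m³.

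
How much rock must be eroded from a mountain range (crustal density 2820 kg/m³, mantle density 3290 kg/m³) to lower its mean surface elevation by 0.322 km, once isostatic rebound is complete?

Net drop Δ = e − u = e − e ρ_c/ρ_m = e (ρ_m − ρ_c)/ρ_m.
e = Δ ρ_m/(ρ_m − ρ_c) = 0.322 km × 3290/470 = 2.25 km.

2.25 km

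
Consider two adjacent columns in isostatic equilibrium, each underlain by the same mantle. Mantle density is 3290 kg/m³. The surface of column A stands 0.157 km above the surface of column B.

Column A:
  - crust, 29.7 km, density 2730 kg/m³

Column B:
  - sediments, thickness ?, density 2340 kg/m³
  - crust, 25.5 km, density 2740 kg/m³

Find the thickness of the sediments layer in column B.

2.2 km

Take the compensation level at the base of the deeper column (depth z_c below the surface of column A) and equate Σ ρ_i t_i down to z_c; mantle fills any gap and the z_c terms cancel.
Column A: 29.7×2730 + (z_c − 29.7)×3290
Column B: 0.157×0 + x×2340 + 25.5×2740 + (z_c − 0.157 − 25.5 − x)×3290
The z_c×3290 term appears on both sides and cancels. Collect the known terms of each column as K = Σ(ρt)_known − 3290 × (depth of known layers): K_A = 81081 − 3290×29.7 = −16632; K_B = 69870 − 3290×(0.157 + 25.5) = −14541.53.
Balance: K_A = K_B − x×(3290 − 2340), so x = (K_B − K_A)/(3290 − 2340) = 2090.47/950 = 2.2 km.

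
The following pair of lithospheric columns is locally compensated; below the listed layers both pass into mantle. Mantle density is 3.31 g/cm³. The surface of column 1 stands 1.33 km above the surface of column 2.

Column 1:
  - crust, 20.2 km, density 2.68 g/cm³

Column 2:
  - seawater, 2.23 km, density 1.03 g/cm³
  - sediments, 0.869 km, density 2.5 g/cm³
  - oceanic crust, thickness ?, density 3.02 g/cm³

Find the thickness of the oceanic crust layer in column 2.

Take the compensation level at the base of the deeper column (depth z_c below the surface of column 1) and equate Σ ρ_i t_i down to z_c; mantle fills any gap and the z_c terms cancel.
Column 1: 20.2×2.68 + (z_c − 20.2)×3.31
Column 2: 1.33×0 + 2.23×1.03 + 0.869×2.5 + x×3.02 + (z_c − 1.33 − 3.099 − x)×3.31
The z_c×3.31 term appears on both sides and cancels. Collect the known terms of each column as K = Σ(ρt)_known − 3.31 × (depth of known layers): K_1 = 54.136 − 3.31×20.2 = −12.726; K_2 = 4.4694 − 3.31×(1.33 + 3.099) = −10.19059.
Balance: K_1 = K_2 − x×(3.31 − 3.02), so x = (K_2 − K_1)/(3.31 − 3.02) = 2.53541/0.29 = 8.74 km.

8.74 km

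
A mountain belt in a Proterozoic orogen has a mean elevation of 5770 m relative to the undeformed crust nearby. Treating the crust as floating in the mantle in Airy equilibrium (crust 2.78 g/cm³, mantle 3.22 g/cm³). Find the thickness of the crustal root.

Isostatic balance requires: the weight of the topography is balanced by the buoyancy of the root, ρ_c h = (ρ_m − ρ_c) r.
r = h · ρ_c / (ρ_m − ρ_c) = 5770 m × 2.78 / (3.22 − 2.78) = 36500 m.

36500 m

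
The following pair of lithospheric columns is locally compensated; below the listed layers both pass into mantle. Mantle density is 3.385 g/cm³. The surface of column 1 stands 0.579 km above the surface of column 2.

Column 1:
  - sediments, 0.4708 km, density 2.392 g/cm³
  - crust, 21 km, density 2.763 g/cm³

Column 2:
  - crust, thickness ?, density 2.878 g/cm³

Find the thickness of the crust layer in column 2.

Take the compensation level at the base of the deeper column (depth z_c below the surface of column 1) and equate Σ ρ_i t_i down to z_c; mantle fills any gap and the z_c terms cancel.
Column 1: 0.4708×2.392 + 21×2.763 + (z_c − 21.4708)×3.385
Column 2: 0.579×0 + x×2.878 + (z_c − 0.579 − 0 − x)×3.385
The z_c×3.385 term appears on both sides and cancels. Collect the known terms of each column as K = Σ(ρt)_known − 3.385 × (depth of known layers): K_1 = 59.1491536 − 3.385×21.4708 = −13.5295044; K_2 = 0 − 3.385×(0.579 + 0) = −1.959915.
Balance: K_1 = K_2 − x×(3.385 − 2.878), so x = (K_2 − K_1)/(3.385 − 2.878) = 11.5696/0.507 = 22.8 km.

22.8 km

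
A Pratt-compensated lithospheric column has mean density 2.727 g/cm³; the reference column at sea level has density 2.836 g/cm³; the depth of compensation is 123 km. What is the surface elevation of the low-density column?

4.92 km

ρ_ref D = ρ (D + h) → h = D (ρ_ref − ρ)/ρ.
h = 123 km × (2.836 − 2.727)/2.727 = 4.92 km.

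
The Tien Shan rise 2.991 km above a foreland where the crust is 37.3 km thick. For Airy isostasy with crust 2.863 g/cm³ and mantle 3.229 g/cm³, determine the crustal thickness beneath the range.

63.7 km

Root depth r = h ρ_c / (ρ_m − ρ_c) = 2.991 km × 2.863 / 0.366 = 23.4 km.
Total thickness = T + h + r = 37.3 km + 2.991 km + 23.4 km = 63.7 km.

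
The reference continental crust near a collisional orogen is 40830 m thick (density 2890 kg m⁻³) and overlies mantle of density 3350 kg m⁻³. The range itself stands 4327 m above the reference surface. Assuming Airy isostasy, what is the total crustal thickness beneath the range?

72300 m

Root depth r = h ρ_c / (ρ_m − ρ_c) = 4327 m × 2890 / 460 = 27180 m.
Total thickness = T + h + r = 40830 m + 4327 m + 27180 m = 72300 m.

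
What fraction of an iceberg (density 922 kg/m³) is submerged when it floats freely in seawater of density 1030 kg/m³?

89.5%

Submerged fraction = ρ_obj/ρ_fluid = 922/1030 = 89.5%.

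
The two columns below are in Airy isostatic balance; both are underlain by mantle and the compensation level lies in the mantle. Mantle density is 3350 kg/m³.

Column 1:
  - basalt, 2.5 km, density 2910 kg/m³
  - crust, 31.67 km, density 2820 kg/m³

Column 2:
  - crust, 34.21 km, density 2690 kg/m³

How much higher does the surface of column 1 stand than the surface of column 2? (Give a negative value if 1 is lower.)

For any compensation level in the mantle, the mantle terms cancel and isostasy reduces to e = (Σt_1 − Σt_2) − (Σ(ρt)_1 − Σ(ρt)_2) / ρ_m.
Σt_1 = 34.17 km; Σt_2 = 34.21 km; Σ(ρt)_1 = 96584.4; Σ(ρt)_2 = 92024.9 (in km·kg/m³).
e = (34.17 − 34.21) − (96584.4 − 92024.9) / 3350 = −1.4 km.

−1.4 km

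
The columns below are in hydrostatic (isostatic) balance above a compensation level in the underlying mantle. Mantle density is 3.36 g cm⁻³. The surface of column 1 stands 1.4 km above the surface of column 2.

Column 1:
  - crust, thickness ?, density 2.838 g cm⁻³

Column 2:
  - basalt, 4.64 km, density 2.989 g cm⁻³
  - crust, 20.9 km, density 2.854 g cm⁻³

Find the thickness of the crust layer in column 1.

32.6 km

Take the compensation level at the base of the deeper column (depth z_c below the surface of column 1) and equate Σ ρ_i t_i down to z_c; mantle fills any gap and the z_c terms cancel.
Column 1: x×2.838 + (z_c − 0 − x)×3.36
Column 2: 1.4×0 + 4.64×2.989 + 20.9×2.854 + (z_c − 1.4 − 25.54)×3.36
The z_c×3.36 term appears on both sides and cancels. Collect the known terms of each column as K = Σ(ρt)_known − 3.36 × (depth of known layers): K_1 = 0 − 3.36×0 = 0; K_2 = 73.51756 − 3.36×(1.4 + 25.54) = −17.00084.
Balance: K_1 − x×(3.36 − 2.838) = K_2, so x = (K_1 − K_2)/(3.36 − 2.838) = 17.0008/0.522 = 32.6 km.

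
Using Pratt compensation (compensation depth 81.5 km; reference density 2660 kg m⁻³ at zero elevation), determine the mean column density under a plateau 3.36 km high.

2550 kg m⁻³

Pratt balance: ρ_ref D = ρ (D + h).
ρ = ρ_ref D/(D + h) = 2660 × 81.5 km/(81.5 km + 3.36 km) = 2550 kg m⁻³.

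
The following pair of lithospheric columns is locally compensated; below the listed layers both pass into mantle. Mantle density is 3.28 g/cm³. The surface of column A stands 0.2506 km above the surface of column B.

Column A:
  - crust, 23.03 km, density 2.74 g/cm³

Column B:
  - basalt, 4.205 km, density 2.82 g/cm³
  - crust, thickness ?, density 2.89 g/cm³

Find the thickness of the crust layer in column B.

Take the compensation level at the base of the deeper column (depth z_c below the surface of column A) and equate Σ ρ_i t_i down to z_c; mantle fills any gap and the z_c terms cancel.
Column A: 23.03×2.74 + (z_c − 23.03)×3.28
Column B: 0.2506×0 + 4.205×2.82 + x×2.89 + (z_c − 0.2506 − 4.205 − x)×3.28
The z_c×3.28 term appears on both sides and cancels. Collect the known terms of each column as K = Σ(ρt)_known − 3.28 × (depth of known layers): K_A = 63.1022 − 3.28×23.03 = −12.4362; K_B = 11.8581 − 3.28×(0.2506 + 4.205) = −2.756268.
Balance: K_A = K_B − x×(3.28 − 2.89), so x = (K_B − K_A)/(3.28 − 2.89) = 9.67993/0.39 = 24.8 km.

24.8 km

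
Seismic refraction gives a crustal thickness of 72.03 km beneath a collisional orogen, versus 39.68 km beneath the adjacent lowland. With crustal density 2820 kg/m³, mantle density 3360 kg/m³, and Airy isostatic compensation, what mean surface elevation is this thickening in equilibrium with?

5.2 km

Excess crust Δ = 72.03 km − 39.68 km = 32.35 km, split between elevation h and root r with h + r = Δ.
Airy balance ρ_c h = (ρ_m − ρ_c) r gives r = h ρ_c/(ρ_m − ρ_c), so h (1 + ρ_c/(ρ_m − ρ_c)) = Δ, i.e. h = Δ (ρ_m − ρ_c)/ρ_m.
h = 32.35 km × 540/3360 = 5.2 km.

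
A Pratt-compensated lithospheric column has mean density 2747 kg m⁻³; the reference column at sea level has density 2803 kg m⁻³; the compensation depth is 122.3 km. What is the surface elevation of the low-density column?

ρ_ref D = ρ (D + h) → h = D (ρ_ref − ρ)/ρ.
h = 122.3 km × (2803 − 2747)/2747 = 2.49 km.

2.49 km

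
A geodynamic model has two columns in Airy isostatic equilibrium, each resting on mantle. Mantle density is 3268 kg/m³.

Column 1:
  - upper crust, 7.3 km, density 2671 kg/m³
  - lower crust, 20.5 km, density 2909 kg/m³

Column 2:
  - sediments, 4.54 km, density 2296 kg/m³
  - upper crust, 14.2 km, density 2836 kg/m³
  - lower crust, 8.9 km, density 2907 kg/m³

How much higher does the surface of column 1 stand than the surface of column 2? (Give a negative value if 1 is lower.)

For any compensation level in the mantle, the mantle terms cancel and isostasy reduces to e = (Σt_1 − Σt_2) − (Σ(ρt)_1 − Σ(ρt)_2) / ρ_m.
Σt_1 = 27.8 km; Σt_2 = 27.64 km; Σ(ρt)_1 = 79132.8; Σ(ρt)_2 = 76567.34 (in km·kg/m³).
e = (27.8 − 27.64) − (79132.8 − 76567.34) / 3268 = −0.625 km.

−0.625 km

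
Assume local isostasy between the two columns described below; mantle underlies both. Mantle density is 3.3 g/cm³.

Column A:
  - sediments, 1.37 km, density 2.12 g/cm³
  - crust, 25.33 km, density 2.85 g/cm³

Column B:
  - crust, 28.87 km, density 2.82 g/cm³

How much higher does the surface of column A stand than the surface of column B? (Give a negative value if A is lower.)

−0.255 km

For any compensation level in the mantle, the mantle terms cancel and isostasy reduces to e = (Σt_A − Σt_B) − (Σ(ρt)_A − Σ(ρt)_B) / ρ_m.
Σt_A = 26.7 km; Σt_B = 28.87 km; Σ(ρt)_A = 75.0949; Σ(ρt)_B = 81.4134 (in km·g/cm³).
e = (26.7 − 28.87) − (75.0949 − 81.4134) / 3.3 = −0.255 km.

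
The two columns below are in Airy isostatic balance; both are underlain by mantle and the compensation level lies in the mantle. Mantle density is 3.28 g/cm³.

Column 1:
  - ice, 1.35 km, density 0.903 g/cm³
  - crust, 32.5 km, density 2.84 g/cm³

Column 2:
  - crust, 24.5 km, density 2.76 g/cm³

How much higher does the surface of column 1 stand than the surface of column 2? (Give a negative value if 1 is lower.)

1.45 km

For any compensation level in the mantle, the mantle terms cancel and isostasy reduces to e = (Σt_1 − Σt_2) − (Σ(ρt)_1 − Σ(ρt)_2) / ρ_m.
Σt_1 = 33.85 km; Σt_2 = 24.5 km; Σ(ρt)_1 = 93.51905; Σ(ρt)_2 = 67.62 (in km·g/cm³).
e = (33.85 − 24.5) − (93.51905 − 67.62) / 3.28 = 1.45 km.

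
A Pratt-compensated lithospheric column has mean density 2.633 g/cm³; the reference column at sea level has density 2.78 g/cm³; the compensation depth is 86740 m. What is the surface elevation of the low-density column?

4840 m

ρ_ref D = ρ (D + h) → h = D (ρ_ref − ρ)/ρ.
h = 86740 m × (2.78 − 2.633)/2.633 = 4840 m.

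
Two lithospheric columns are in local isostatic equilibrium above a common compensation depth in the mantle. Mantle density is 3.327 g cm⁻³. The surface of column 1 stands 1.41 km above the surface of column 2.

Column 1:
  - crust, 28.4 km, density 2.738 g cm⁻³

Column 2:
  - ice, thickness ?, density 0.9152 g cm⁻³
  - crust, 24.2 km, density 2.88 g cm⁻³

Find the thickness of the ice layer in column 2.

Take the compensation level at the base of the deeper column (depth z_c below the surface of column 1) and equate Σ ρ_i t_i down to z_c; mantle fills any gap and the z_c terms cancel.
Column 1: 28.4×2.738 + (z_c − 28.4)×3.327
Column 2: 1.41×0 + x×0.9152 + 24.2×2.88 + (z_c − 1.41 − 24.2 − x)×3.327
The z_c×3.327 term appears on both sides and cancels. Collect the known terms of each column as K = Σ(ρt)_known − 3.327 × (depth of known layers): K_1 = 77.7592 − 3.327×28.4 = −16.7276; K_2 = 69.696 − 3.327×(1.41 + 24.2) = −15.50847.
Balance: K_1 = K_2 − x×(3.327 − 0.9152), so x = (K_2 − K_1)/(3.327 − 0.9152) = 1.21913/2.4118 = 0.505 km.

0.505 km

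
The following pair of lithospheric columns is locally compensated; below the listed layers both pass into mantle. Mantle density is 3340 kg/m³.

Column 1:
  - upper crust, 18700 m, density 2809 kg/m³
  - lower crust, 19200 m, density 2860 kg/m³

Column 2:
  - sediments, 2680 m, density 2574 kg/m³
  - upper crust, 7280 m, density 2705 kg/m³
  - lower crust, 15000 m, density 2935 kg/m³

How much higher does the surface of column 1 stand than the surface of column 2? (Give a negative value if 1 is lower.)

1910 m

For any compensation level in the mantle, the mantle terms cancel and isostasy reduces to e = (Σt_1 − Σt_2) − (Σ(ρt)_1 − Σ(ρt)_2) / ρ_m.
Σt_1 = 37900 m; Σt_2 = 24960 m; Σ(ρt)_1 = 107440300; Σ(ρt)_2 = 70615720 (in m·kg/m³).
e = (37900 − 24960) − (107440300 − 70615720) / 3340 = 1910 m.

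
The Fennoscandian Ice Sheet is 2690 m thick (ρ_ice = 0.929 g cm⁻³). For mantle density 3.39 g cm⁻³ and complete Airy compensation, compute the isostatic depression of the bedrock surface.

Isostatic balance requires: the ice load ρ_ice t is balanced by mantle displaced below, ρ_m s.
s = t ρ_ice / ρ_m = 2690 m × 0.929/3.39 = 737 m.

737 m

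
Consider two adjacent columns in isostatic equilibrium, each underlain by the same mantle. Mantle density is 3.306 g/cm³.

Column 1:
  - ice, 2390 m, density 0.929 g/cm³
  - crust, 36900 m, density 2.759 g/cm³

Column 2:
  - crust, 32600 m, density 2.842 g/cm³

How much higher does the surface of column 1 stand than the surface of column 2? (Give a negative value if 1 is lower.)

3250 m

For any compensation level in the mantle, the mantle terms cancel and isostasy reduces to e = (Σt_1 − Σt_2) − (Σ(ρt)_1 − Σ(ρt)_2) / ρ_m.
Σt_1 = 39290 m; Σt_2 = 32600 m; Σ(ρt)_1 = 104027.41; Σ(ρt)_2 = 92649.2 (in m·g/cm³).
e = (39290 − 32600) − (104027.41 − 92649.2) / 3.306 = 3250 m.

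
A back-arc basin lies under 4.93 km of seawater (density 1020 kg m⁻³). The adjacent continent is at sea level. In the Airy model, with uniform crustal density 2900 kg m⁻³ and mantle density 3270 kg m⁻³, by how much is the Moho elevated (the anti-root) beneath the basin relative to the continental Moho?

25 km

By Archimedes' principle applied to the lithosphere: replacing crust with seawater at the top is compensated by replacing crust with mantle at the base: d (ρ_c − ρ_w) = a (ρ_m − ρ_c).
a = d (ρ_c − ρ_w)/(ρ_m − ρ_c) = 4.93 km × 1880/370 = 25 km.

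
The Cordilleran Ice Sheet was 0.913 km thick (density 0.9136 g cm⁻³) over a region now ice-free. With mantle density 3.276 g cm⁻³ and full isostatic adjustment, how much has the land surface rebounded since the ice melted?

0.255 km

Removing the load lets mantle flow back in; uplift u satisfies ρ_ice t = ρ_m u.
u = t ρ_ice/ρ_m = 0.913 km × 0.9136/3.276 = 0.255 km.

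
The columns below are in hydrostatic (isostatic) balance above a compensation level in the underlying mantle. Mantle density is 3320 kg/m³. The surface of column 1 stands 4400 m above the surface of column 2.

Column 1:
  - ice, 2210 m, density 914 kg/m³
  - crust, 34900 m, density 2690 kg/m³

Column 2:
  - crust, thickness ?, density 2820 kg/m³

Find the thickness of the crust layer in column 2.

Take the compensation level at the base of the deeper column (depth z_c below the surface of column 1) and equate Σ ρ_i t_i down to z_c; mantle fills any gap and the z_c terms cancel.
Column 1: 2210×914 + 34900×2690 + (z_c − 37110)×3320
Column 2: 4400×0 + x×2820 + (z_c − 4400 − 0 − x)×3320
The z_c×3320 term appears on both sides and cancels. Collect the known terms of each column as K = Σ(ρt)_known − 3320 × (depth of known layers): K_1 = 95900940 − 3320×37110 = −27304260; K_2 = 0 − 3320×(4400 + 0) = −14608000.
Balance: K_1 = K_2 − x×(3320 − 2820), so x = (K_2 − K_1)/(3320 − 2820) = 12696300/500 = 25400 m.

25400 m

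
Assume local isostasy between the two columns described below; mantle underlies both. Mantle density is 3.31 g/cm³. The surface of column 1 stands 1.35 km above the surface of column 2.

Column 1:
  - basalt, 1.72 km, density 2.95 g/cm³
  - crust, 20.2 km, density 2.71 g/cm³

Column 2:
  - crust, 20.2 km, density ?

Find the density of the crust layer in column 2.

Take the compensation level at the base of the deeper column (depth z_c below the surface of column 1) and equate Σ ρ_i t_i down to z_c; mantle fills any gap and the z_c terms cancel.
Column 1: 1.72×2.95 + 20.2×2.71 + (z_c − 21.92)×3.31
Column 2: 1.35×0 + 20.2×ρ + (z_c − 1.35 − 20.2)×3.31
The z_c×3.31 term appears on both sides and cancels. Collect the known terms of each column as K = Σ(ρt)_known − 3.31 × (depth of known layers): K_1 = 59.816 − 3.31×21.92 = −12.7392; K_2 = 0 − 3.31×(1.35 + 20.2) = −71.3305.
Balance: K_1 = K_2 + 20.2×ρ, so ρ = (K_1 − K_2)/20.2 = 58.5913/20.2 = 2.9 g/cm³.

2.9 g/cm³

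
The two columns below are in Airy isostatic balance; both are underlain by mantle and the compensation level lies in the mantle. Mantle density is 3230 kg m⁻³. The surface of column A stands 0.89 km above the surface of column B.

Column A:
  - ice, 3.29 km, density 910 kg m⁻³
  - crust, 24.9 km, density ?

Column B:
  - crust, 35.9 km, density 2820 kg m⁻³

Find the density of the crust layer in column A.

Take the compensation level at the base of the deeper column (depth z_c below the surface of column A) and equate Σ ρ_i t_i down to z_c; mantle fills any gap and the z_c terms cancel.
Column A: 3.29×910 + 24.9×ρ + (z_c − 28.19)×3230
Column B: 0.89×0 + 35.9×2820 + (z_c − 0.89 − 35.9)×3230
The z_c×3230 term appears on both sides and cancels. Collect the known terms of each column as K = Σ(ρt)_known − 3230 × (depth of known layers): K_A = 2993.9 − 3230×28.19 = −88059.8; K_B = 101238 − 3230×(0.89 + 35.9) = −17593.7.
Balance: K_A + 24.9×ρ = K_B, so ρ = (K_B − K_A)/24.9 = 70466.1/24.9 = 2830 kg m⁻³.

2830 kg m⁻³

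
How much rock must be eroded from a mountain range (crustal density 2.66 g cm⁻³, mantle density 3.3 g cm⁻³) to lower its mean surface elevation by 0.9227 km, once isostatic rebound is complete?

Net drop Δ = e − u = e − e ρ_c/ρ_m = e (ρ_m − ρ_c)/ρ_m.
e = Δ ρ_m/(ρ_m − ρ_c) = 0.9227 km × 3.3/0.64 = 4.76 km.

4.76 km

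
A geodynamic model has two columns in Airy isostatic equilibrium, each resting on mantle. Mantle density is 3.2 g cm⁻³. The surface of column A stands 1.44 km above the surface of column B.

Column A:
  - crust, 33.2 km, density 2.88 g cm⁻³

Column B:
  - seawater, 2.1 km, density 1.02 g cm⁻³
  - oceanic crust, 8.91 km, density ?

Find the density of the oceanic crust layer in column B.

Take the compensation level at the base of the deeper column (depth z_c below the surface of column A) and equate Σ ρ_i t_i down to z_c; mantle fills any gap and the z_c terms cancel.
Column A: 33.2×2.88 + (z_c − 33.2)×3.2
Column B: 1.44×0 + 2.1×1.02 + 8.91×ρ + (z_c − 1.44 − 11.01)×3.2
The z_c×3.2 term appears on both sides and cancels. Collect the known terms of each column as K = Σ(ρt)_known − 3.2 × (depth of known layers): K_A = 95.616 − 3.2×33.2 = −10.624; K_B = 2.142 − 3.2×(1.44 + 11.01) = −37.698.
Balance: K_A = K_B + 8.91×ρ, so ρ = (K_A − K_B)/8.91 = 27.074/8.91 = 3.04 g cm⁻³.

3.04 g cm⁻³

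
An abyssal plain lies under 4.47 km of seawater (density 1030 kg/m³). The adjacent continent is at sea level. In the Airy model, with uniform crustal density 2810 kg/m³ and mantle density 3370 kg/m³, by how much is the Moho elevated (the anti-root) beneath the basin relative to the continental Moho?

For local isostatic compensation: replacing crust with seawater at the top is compensated by replacing crust with mantle at the base: d (ρ_c − ρ_w) = a (ρ_m − ρ_c).
a = d (ρ_c − ρ_w)/(ρ_m − ρ_c) = 4.47 km × 1780/560 = 14.2 km.

14.2 km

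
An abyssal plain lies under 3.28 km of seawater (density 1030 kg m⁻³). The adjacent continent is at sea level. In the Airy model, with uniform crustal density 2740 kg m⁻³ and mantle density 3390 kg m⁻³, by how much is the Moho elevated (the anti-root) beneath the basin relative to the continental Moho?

Equating mass per unit area of the two columns: replacing crust with seawater at the top is compensated by replacing crust with mantle at the base: d (ρ_c − ρ_w) = a (ρ_m − ρ_c).
a = d (ρ_c − ρ_w)/(ρ_m − ρ_c) = 3.28 km × 1710/650 = 8.63 km.

8.63 km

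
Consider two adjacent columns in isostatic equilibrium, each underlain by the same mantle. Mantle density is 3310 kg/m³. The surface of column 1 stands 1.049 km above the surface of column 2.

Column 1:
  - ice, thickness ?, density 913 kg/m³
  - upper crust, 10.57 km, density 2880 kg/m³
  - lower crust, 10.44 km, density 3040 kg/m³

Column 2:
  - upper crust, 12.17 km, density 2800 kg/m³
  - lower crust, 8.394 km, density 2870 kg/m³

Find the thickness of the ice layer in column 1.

Take the compensation level at the base of the deeper column (depth z_c below the surface of column 1) and equate Σ ρ_i t_i down to z_c; mantle fills any gap and the z_c terms cancel.
Column 1: x×913 + 10.57×2880 + 10.44×3040 + (z_c − 21.01 − x)×3310
Column 2: 1.049×0 + 12.17×2800 + 8.394×2870 + (z_c − 1.049 − 20.564)×3310
The z_c×3310 term appears on both sides and cancels. Collect the known terms of each column as K = Σ(ρt)_known − 3310 × (depth of known layers): K_1 = 62179.2 − 3310×21.01 = −7363.9; K_2 = 58166.78 − 3310×(1.049 + 20.564) = −13372.25.
Balance: K_1 − x×(3310 − 913) = K_2, so x = (K_1 − K_2)/(3310 − 913) = 6008.35/2397 = 2.51 km.

2.51 km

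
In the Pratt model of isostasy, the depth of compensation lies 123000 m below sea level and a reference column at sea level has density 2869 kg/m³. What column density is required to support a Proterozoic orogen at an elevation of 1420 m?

2840 kg/m³

Pratt balance: ρ_ref D = ρ (D + h).
ρ = ρ_ref D/(D + h) = 2869 × 123000 m/(123000 m + 1420 m) = 2840 kg/m³.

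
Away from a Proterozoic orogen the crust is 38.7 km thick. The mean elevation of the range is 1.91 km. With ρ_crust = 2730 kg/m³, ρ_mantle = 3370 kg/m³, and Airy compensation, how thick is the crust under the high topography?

48.8 km

Root depth r = h ρ_c / (ρ_m − ρ_c) = 1.91 km × 2730 / 640 = 8.147 km.
Total thickness = T + h + r = 38.7 km + 1.91 km + 8.147 km = 48.8 km.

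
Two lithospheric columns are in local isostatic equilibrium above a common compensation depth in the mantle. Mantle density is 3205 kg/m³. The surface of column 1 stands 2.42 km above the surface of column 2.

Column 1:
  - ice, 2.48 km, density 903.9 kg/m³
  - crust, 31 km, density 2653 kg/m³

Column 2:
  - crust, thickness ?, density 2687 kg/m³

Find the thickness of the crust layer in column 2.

29.1 km

Take the compensation level at the base of the deeper column (depth z_c below the surface of column 1) and equate Σ ρ_i t_i down to z_c; mantle fills any gap and the z_c terms cancel.
Column 1: 2.48×903.9 + 31×2653 + (z_c − 33.48)×3205
Column 2: 2.42×0 + x×2687 + (z_c − 2.42 − 0 − x)×3205
The z_c×3205 term appears on both sides and cancels. Collect the known terms of each column as K = Σ(ρt)_known − 3205 × (depth of known layers): K_1 = 84484.672 − 3205×33.48 = −22818.728; K_2 = 0 − 3205×(2.42 + 0) = −7756.1.
Balance: K_1 = K_2 − x×(3205 − 2687), so x = (K_2 − K_1)/(3205 − 2687) = 15062.6/518 = 29.1 km.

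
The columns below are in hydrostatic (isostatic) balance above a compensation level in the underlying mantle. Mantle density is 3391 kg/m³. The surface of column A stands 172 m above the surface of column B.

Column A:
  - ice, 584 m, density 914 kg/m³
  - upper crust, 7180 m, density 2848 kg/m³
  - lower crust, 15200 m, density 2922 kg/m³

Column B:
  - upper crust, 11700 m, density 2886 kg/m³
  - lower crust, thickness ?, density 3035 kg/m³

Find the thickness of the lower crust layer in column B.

Take the compensation level at the base of the deeper column (depth z_c below the surface of column A) and equate Σ ρ_i t_i down to z_c; mantle fills any gap and the z_c terms cancel.
Column A: 584×914 + 7180×2848 + 15200×2922 + (z_c − 22964)×3391
Column B: 172×0 + 11700×2886 + x×3035 + (z_c − 172 − 11700 − x)×3391
The z_c×3391 term appears on both sides and cancels. Collect the known terms of each column as K = Σ(ρt)_known − 3391 × (depth of known layers): K_A = 65396816 − 3391×22964 = −12474108; K_B = 33766200 − 3391×(172 + 11700) = −6491752.
Balance: K_A = K_B − x×(3391 − 3035), so x = (K_B − K_A)/(3391 − 3035) = 5982360/356 = 16800 m.

16800 m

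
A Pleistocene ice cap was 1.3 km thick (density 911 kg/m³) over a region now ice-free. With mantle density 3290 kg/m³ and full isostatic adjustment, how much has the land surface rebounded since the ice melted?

Removing the load lets mantle flow back in; uplift u satisfies ρ_ice t = ρ_m u.
u = t ρ_ice/ρ_m = 1.3 km × 911/3290 = 0.36 km.

0.36 km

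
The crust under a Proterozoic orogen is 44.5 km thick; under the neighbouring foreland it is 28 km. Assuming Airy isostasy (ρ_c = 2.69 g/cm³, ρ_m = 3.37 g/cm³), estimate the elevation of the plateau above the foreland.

Excess crust Δ = 44.5 km − 28 km = 16.5 km, split between elevation h and root r with h + r = Δ.
Airy balance ρ_c h = (ρ_m − ρ_c) r gives r = h ρ_c/(ρ_m − ρ_c), so h (1 + ρ_c/(ρ_m − ρ_c)) = Δ, i.e. h = Δ (ρ_m − ρ_c)/ρ_m.
h = 16.5 km × 0.68/3.37 = 3.33 km.

3.33 km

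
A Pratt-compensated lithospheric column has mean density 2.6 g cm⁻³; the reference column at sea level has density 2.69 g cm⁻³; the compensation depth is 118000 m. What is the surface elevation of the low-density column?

ρ_ref D = ρ (D + h) → h = D (ρ_ref − ρ)/ρ.
h = 118000 m × (2.69 − 2.6)/2.6 = 4080 m.

4080 m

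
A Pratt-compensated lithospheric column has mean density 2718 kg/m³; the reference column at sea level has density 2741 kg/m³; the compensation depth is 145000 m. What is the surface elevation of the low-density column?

ρ_ref D = ρ (D + h) → h = D (ρ_ref − ρ)/ρ.
h = 145000 m × (2741 − 2718)/2718 = 1230 m.

1230 m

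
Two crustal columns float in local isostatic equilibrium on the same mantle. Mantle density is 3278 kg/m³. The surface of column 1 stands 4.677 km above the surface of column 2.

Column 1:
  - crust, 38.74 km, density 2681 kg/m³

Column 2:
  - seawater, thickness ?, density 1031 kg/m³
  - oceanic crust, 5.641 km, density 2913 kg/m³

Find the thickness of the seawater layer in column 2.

Take the compensation level at the base of the deeper column (depth z_c below the surface of column 1) and equate Σ ρ_i t_i down to z_c; mantle fills any gap and the z_c terms cancel.
Column 1: 38.74×2681 + (z_c − 38.74)×3278
Column 2: 4.677×0 + x×1031 + 5.641×2913 + (z_c − 4.677 − 5.641 − x)×3278
The z_c×3278 term appears on both sides and cancels. Collect the known terms of each column as K = Σ(ρt)_known − 3278 × (depth of known layers): K_1 = 103861.94 − 3278×38.74 = −23127.78; K_2 = 16432.233 − 3278×(4.677 + 5.641) = −17390.171.
Balance: K_1 = K_2 − x×(3278 − 1031), so x = (K_2 − K_1)/(3278 − 1031) = 5737.61/2247 = 2.55 km.

2.55 km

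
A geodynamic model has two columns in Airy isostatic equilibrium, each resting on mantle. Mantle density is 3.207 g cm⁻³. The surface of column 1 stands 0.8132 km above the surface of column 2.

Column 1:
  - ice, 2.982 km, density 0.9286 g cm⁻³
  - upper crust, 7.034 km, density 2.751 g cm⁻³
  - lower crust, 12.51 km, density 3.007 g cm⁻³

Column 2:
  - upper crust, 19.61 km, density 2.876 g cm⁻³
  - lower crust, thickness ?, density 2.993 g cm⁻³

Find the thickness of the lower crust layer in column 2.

Take the compensation level at the base of the deeper column (depth z_c below the surface of column 1) and equate Σ ρ_i t_i down to z_c; mantle fills any gap and the z_c terms cancel.
Column 1: 2.982×0.9286 + 7.034×2.751 + 12.51×3.007 + (z_c − 22.526)×3.207
Column 2: 0.8132×0 + 19.61×2.876 + x×2.993 + (z_c − 0.8132 − 19.61 − x)×3.207
The z_c×3.207 term appears on both sides and cancels. Collect the known terms of each column as K = Σ(ρt)_known − 3.207 × (depth of known layers): K_1 = 59.7371892 − 3.207×22.526 = −12.5036928; K_2 = 56.39836 − 3.207×(0.8132 + 19.61) = −9.0988424.
Balance: K_1 = K_2 − x×(3.207 − 2.993), so x = (K_2 − K_1)/(3.207 − 2.993) = 3.40485/0.214 = 15.9 km.

15.9 km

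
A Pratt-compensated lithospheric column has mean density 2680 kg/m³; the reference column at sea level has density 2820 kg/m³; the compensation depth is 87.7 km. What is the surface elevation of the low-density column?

4.58 km

ρ_ref D = ρ (D + h) → h = D (ρ_ref − ρ)/ρ.
h = 87.7 km × (2820 − 2680)/2680 = 4.58 km.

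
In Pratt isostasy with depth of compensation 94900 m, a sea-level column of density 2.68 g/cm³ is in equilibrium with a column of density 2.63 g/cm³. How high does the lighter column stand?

ρ_ref D = ρ (D + h) → h = D (ρ_ref − ρ)/ρ.
h = 94900 m × (2.68 − 2.63)/2.63 = 1800 m.

1800 m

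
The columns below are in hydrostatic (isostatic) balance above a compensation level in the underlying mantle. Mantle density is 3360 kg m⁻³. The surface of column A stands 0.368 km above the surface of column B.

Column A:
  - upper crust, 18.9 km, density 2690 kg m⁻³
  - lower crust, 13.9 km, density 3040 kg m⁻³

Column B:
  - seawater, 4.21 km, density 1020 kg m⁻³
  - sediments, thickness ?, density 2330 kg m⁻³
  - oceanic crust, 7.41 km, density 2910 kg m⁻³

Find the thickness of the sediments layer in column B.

Take the compensation level at the base of the deeper column (depth z_c below the surface of column A) and equate Σ ρ_i t_i down to z_c; mantle fills any gap and the z_c terms cancel.
Column A: 18.9×2690 + 13.9×3040 + (z_c − 32.8)×3360
Column B: 0.368×0 + 4.21×1020 + x×2330 + 7.41×2910 + (z_c − 0.368 − 11.62 − x)×3360
The z_c×3360 term appears on both sides and cancels. Collect the known terms of each column as K = Σ(ρt)_known − 3360 × (depth of known layers): K_A = 93097 − 3360×32.8 = −17111; K_B = 25857.3 − 3360×(0.368 + 11.62) = −14422.38.
Balance: K_A = K_B − x×(3360 − 2330), so x = (K_B − K_A)/(3360 − 2330) = 2688.62/1030 = 2.61 km.

2.61 km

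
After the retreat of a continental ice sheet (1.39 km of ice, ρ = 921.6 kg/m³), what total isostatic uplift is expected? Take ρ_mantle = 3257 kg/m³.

0.393 km

Removing the load lets mantle flow back in; uplift u satisfies ρ_ice t = ρ_m u.
u = t ρ_ice/ρ_m = 1.39 km × 921.6/3257 = 0.393 km.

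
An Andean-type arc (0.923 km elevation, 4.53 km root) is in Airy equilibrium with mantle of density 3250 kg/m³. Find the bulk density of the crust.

ρ_c h = (ρ_m − ρ_c) r → ρ_c (h + r) = ρ_m r → ρ_c = ρ_m r / (h + r).
ρ_c = 3250 × 4.53 km / (0.923 km + 4.53 km) = 2700 kg/m³.

2700 kg/m³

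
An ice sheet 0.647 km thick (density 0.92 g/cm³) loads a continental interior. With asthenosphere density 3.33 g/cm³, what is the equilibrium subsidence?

By Archimedes' principle applied to the lithosphere: the ice load ρ_ice t is balanced by mantle displaced below, ρ_m s.
s = t ρ_ice / ρ_m = 0.647 km × 0.92/3.33 = 0.179 km.

0.179 km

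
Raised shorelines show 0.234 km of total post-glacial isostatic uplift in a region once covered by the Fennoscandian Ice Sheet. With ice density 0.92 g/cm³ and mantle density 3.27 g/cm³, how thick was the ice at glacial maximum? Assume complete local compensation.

0.832 km

u = t ρ_ice/ρ_m → t = u ρ_m/ρ_ice = 0.234 km × 3.27/0.92 = 0.832 km.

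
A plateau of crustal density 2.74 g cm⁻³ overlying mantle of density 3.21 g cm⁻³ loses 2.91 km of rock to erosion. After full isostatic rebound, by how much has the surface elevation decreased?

Rebound u = e ρ_c/ρ_m = 2.91 km × 2.74/3.21 = 2.484 km.
Net surface drop = e − u = 2.91 km − 2.484 km = e (ρ_m − ρ_c)/ρ_m = 0.426 km.

0.426 km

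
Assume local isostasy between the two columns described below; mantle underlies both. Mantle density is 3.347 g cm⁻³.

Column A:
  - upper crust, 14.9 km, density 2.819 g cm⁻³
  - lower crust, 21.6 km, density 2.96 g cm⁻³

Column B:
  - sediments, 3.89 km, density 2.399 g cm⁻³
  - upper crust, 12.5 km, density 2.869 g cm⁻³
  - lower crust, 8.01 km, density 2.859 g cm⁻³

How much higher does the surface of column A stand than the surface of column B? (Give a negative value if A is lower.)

0.793 km

For any compensation level in the mantle, the mantle terms cancel and isostasy reduces to e = (Σt_A − Σt_B) − (Σ(ρt)_A − Σ(ρt)_B) / ρ_m.
Σt_A = 36.5 km; Σt_B = 24.4 km; Σ(ρt)_A = 105.9391; Σ(ρt)_B = 68.0952 (in km·g cm⁻³).
e = (36.5 − 24.4) − (105.9391 − 68.0952) / 3.347 = 0.793 km.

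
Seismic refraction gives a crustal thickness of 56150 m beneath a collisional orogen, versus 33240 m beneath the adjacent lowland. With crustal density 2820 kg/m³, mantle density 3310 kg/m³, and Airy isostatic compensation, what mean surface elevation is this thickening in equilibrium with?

3390 m

Excess crust Δ = 56150 m − 33240 m = 22910 m, split between elevation h and root r with h + r = Δ.
Airy balance ρ_c h = (ρ_m − ρ_c) r gives r = h ρ_c/(ρ_m − ρ_c), so h (1 + ρ_c/(ρ_m − ρ_c)) = Δ, i.e. h = Δ (ρ_m − ρ_c)/ρ_m.
h = 22910 m × 490/3310 = 3390 m.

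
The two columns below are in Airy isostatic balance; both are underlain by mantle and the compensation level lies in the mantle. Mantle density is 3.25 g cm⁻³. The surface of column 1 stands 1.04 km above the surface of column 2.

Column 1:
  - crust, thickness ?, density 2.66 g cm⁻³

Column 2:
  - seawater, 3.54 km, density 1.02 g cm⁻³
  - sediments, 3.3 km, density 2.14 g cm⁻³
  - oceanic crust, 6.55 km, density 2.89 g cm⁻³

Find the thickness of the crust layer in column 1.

29.3 km

Take the compensation level at the base of the deeper column (depth z_c below the surface of column 1) and equate Σ ρ_i t_i down to z_c; mantle fills any gap and the z_c terms cancel.
Column 1: x×2.66 + (z_c − 0 − x)×3.25
Column 2: 1.04×0 + 3.54×1.02 + 3.3×2.14 + 6.55×2.89 + (z_c − 1.04 − 13.39)×3.25
The z_c×3.25 term appears on both sides and cancels. Collect the known terms of each column as K = Σ(ρt)_known − 3.25 × (depth of known layers): K_1 = 0 − 3.25×0 = 0; K_2 = 29.6023 − 3.25×(1.04 + 13.39) = −17.2952.
Balance: K_1 − x×(3.25 − 2.66) = K_2, so x = (K_1 − K_2)/(3.25 − 2.66) = 17.2952/0.59 = 29.3 km.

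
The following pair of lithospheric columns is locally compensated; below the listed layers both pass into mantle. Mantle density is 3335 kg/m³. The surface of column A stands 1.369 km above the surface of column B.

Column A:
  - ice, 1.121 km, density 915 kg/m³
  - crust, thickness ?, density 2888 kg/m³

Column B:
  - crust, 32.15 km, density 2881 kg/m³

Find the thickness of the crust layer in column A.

Take the compensation level at the base of the deeper column (depth z_c below the surface of column A) and equate Σ ρ_i t_i down to z_c; mantle fills any gap and the z_c terms cancel.
Column A: 1.121×915 + x×2888 + (z_c − 1.121 − x)×3335
Column B: 1.369×0 + 32.15×2881 + (z_c − 1.369 − 32.15)×3335
The z_c×3335 term appears on both sides and cancels. Collect the known terms of each column as K = Σ(ρt)_known − 3335 × (depth of known layers): K_A = 1025.715 − 3335×1.121 = −2712.82; K_B = 92624.15 − 3335×(1.369 + 32.15) = −19161.715.
Balance: K_A − x×(3335 − 2888) = K_B, so x = (K_A − K_B)/(3335 − 2888) = 16448.9/447 = 36.8 km.

36.8 km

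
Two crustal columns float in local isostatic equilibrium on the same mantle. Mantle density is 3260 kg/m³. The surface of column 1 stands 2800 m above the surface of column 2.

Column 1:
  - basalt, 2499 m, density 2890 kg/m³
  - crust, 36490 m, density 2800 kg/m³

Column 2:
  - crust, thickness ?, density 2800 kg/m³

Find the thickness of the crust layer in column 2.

Take the compensation level at the base of the deeper column (depth z_c below the surface of column 1) and equate Σ ρ_i t_i down to z_c; mantle fills any gap and the z_c terms cancel.
Column 1: 2499×2890 + 36490×2800 + (z_c − 38989)×3260
Column 2: 2800×0 + x×2800 + (z_c − 2800 − 0 − x)×3260
The z_c×3260 term appears on both sides and cancels. Collect the known terms of each column as K = Σ(ρt)_known − 3260 × (depth of known layers): K_1 = 109394110 − 3260×38989 = −17710030; K_2 = 0 − 3260×(2800 + 0) = −9128000.
Balance: K_1 = K_2 − x×(3260 − 2800), so x = (K_2 − K_1)/(3260 − 2800) = 8582030/460 = 18700 m.

18700 m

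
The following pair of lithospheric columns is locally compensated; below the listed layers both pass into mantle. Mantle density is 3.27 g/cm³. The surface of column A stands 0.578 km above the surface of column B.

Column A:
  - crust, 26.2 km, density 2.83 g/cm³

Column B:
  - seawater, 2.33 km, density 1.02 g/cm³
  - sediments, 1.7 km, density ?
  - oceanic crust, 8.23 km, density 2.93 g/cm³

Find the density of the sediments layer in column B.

Take the compensation level at the base of the deeper column (depth z_c below the surface of column A) and equate Σ ρ_i t_i down to z_c; mantle fills any gap and the z_c terms cancel.
Column A: 26.2×2.83 + (z_c − 26.2)×3.27
Column B: 0.578×0 + 2.33×1.02 + 1.7×ρ + 8.23×2.93 + (z_c − 0.578 − 12.26)×3.27
The z_c×3.27 term appears on both sides and cancels. Collect the known terms of each column as K = Σ(ρt)_known − 3.27 × (depth of known layers): K_A = 74.146 − 3.27×26.2 = −11.528; K_B = 26.4905 − 3.27×(0.578 + 12.26) = −15.48976.
Balance: K_A = K_B + 1.7×ρ, so ρ = (K_A − K_B)/1.7 = 3.96176/1.7 = 2.33 g/cm³.

2.33 g/cm³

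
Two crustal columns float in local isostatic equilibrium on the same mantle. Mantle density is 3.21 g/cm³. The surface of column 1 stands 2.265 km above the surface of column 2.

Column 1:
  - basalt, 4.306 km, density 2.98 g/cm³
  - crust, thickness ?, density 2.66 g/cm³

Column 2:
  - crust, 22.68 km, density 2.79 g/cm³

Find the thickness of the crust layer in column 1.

Take the compensation level at the base of the deeper column (depth z_c below the surface of column 1) and equate Σ ρ_i t_i down to z_c; mantle fills any gap and the z_c terms cancel.
Column 1: 4.306×2.98 + x×2.66 + (z_c − 4.306 − x)×3.21
Column 2: 2.265×0 + 22.68×2.79 + (z_c − 2.265 − 22.68)×3.21
The z_c×3.21 term appears on both sides and cancels. Collect the known terms of each column as K = Σ(ρt)_known − 3.21 × (depth of known layers): K_1 = 12.83188 − 3.21×4.306 = −0.99038; K_2 = 63.2772 − 3.21×(2.265 + 22.68) = −16.79625.
Balance: K_1 − x×(3.21 − 2.66) = K_2, so x = (K_1 − K_2)/(3.21 − 2.66) = 15.8059/0.55 = 28.7 km.

28.7 km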